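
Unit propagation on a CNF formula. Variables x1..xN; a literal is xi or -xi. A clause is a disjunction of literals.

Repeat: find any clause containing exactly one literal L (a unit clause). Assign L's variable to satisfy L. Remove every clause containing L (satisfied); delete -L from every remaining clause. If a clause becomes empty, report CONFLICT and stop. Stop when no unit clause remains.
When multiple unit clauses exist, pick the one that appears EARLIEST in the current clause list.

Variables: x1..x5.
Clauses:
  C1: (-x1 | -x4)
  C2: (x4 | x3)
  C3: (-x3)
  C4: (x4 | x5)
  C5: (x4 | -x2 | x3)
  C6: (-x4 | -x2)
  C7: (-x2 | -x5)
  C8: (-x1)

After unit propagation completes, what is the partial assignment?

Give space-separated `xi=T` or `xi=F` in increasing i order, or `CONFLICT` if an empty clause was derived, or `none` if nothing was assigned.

unit clause [-3] forces x3=F; simplify:
  drop 3 from [4, 3] -> [4]
  drop 3 from [4, -2, 3] -> [4, -2]
  satisfied 1 clause(s); 7 remain; assigned so far: [3]
unit clause [4] forces x4=T; simplify:
  drop -4 from [-1, -4] -> [-1]
  drop -4 from [-4, -2] -> [-2]
  satisfied 3 clause(s); 4 remain; assigned so far: [3, 4]
unit clause [-1] forces x1=F; simplify:
  satisfied 2 clause(s); 2 remain; assigned so far: [1, 3, 4]
unit clause [-2] forces x2=F; simplify:
  satisfied 2 clause(s); 0 remain; assigned so far: [1, 2, 3, 4]

Answer: x1=F x2=F x3=F x4=T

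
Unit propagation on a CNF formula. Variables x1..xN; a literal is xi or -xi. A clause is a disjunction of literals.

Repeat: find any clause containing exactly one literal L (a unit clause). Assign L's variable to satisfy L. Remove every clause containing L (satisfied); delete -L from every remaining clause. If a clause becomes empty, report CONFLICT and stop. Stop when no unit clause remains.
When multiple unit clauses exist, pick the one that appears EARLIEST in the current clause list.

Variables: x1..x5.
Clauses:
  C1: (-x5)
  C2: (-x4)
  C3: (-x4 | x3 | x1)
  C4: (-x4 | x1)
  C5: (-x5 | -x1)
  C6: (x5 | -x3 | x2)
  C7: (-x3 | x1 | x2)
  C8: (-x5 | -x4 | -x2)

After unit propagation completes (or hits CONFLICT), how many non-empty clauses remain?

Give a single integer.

unit clause [-5] forces x5=F; simplify:
  drop 5 from [5, -3, 2] -> [-3, 2]
  satisfied 3 clause(s); 5 remain; assigned so far: [5]
unit clause [-4] forces x4=F; simplify:
  satisfied 3 clause(s); 2 remain; assigned so far: [4, 5]

Answer: 2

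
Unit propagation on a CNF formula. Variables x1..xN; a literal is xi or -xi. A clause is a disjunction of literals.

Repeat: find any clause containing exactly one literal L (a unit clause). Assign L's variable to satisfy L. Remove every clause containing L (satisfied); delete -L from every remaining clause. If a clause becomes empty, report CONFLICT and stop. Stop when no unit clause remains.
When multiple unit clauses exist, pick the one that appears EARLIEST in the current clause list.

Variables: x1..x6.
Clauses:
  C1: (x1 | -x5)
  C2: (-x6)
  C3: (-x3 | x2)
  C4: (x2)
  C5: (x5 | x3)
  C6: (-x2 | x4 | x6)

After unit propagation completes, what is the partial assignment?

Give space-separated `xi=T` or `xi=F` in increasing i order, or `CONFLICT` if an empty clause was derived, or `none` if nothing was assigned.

Answer: x2=T x4=T x6=F

Derivation:
unit clause [-6] forces x6=F; simplify:
  drop 6 from [-2, 4, 6] -> [-2, 4]
  satisfied 1 clause(s); 5 remain; assigned so far: [6]
unit clause [2] forces x2=T; simplify:
  drop -2 from [-2, 4] -> [4]
  satisfied 2 clause(s); 3 remain; assigned so far: [2, 6]
unit clause [4] forces x4=T; simplify:
  satisfied 1 clause(s); 2 remain; assigned so far: [2, 4, 6]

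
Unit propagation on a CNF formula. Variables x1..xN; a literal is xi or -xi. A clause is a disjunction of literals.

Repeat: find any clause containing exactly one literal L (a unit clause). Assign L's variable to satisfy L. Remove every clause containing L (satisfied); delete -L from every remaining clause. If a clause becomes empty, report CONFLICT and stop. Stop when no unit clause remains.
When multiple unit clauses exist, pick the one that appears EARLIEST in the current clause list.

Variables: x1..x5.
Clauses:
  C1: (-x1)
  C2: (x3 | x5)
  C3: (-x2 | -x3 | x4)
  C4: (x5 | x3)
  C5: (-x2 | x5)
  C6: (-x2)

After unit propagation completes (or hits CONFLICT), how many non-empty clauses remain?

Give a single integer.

Answer: 2

Derivation:
unit clause [-1] forces x1=F; simplify:
  satisfied 1 clause(s); 5 remain; assigned so far: [1]
unit clause [-2] forces x2=F; simplify:
  satisfied 3 clause(s); 2 remain; assigned so far: [1, 2]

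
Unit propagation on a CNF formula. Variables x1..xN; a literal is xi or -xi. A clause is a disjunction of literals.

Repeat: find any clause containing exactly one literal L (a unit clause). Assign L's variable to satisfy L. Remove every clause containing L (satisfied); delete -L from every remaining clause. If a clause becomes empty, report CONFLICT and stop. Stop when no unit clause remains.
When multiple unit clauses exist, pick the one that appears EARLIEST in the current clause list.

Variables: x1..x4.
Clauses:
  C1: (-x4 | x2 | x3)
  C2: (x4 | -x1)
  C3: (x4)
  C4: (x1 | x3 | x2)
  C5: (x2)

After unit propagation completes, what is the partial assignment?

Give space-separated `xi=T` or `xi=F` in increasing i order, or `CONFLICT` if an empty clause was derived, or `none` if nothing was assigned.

unit clause [4] forces x4=T; simplify:
  drop -4 from [-4, 2, 3] -> [2, 3]
  satisfied 2 clause(s); 3 remain; assigned so far: [4]
unit clause [2] forces x2=T; simplify:
  satisfied 3 clause(s); 0 remain; assigned so far: [2, 4]

Answer: x2=T x4=T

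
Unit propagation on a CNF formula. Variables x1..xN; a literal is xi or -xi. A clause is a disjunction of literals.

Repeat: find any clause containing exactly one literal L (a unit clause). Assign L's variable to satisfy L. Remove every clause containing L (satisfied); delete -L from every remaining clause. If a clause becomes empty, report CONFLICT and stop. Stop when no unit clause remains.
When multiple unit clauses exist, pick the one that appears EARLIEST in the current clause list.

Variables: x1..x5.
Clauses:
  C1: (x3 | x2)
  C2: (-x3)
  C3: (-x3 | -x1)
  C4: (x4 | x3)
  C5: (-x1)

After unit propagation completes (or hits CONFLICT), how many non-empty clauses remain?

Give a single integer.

Answer: 0

Derivation:
unit clause [-3] forces x3=F; simplify:
  drop 3 from [3, 2] -> [2]
  drop 3 from [4, 3] -> [4]
  satisfied 2 clause(s); 3 remain; assigned so far: [3]
unit clause [2] forces x2=T; simplify:
  satisfied 1 clause(s); 2 remain; assigned so far: [2, 3]
unit clause [4] forces x4=T; simplify:
  satisfied 1 clause(s); 1 remain; assigned so far: [2, 3, 4]
unit clause [-1] forces x1=F; simplify:
  satisfied 1 clause(s); 0 remain; assigned so far: [1, 2, 3, 4]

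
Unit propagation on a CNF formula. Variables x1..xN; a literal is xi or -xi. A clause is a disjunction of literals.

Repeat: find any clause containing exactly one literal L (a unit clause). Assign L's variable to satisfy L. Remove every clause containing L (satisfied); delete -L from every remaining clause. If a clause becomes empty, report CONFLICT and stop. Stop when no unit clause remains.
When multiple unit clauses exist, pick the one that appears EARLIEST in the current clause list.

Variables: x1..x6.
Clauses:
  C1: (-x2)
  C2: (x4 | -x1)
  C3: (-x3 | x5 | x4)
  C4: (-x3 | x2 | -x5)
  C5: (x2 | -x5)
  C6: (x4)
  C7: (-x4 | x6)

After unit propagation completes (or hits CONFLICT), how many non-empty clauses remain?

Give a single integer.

unit clause [-2] forces x2=F; simplify:
  drop 2 from [-3, 2, -5] -> [-3, -5]
  drop 2 from [2, -5] -> [-5]
  satisfied 1 clause(s); 6 remain; assigned so far: [2]
unit clause [-5] forces x5=F; simplify:
  drop 5 from [-3, 5, 4] -> [-3, 4]
  satisfied 2 clause(s); 4 remain; assigned so far: [2, 5]
unit clause [4] forces x4=T; simplify:
  drop -4 from [-4, 6] -> [6]
  satisfied 3 clause(s); 1 remain; assigned so far: [2, 4, 5]
unit clause [6] forces x6=T; simplify:
  satisfied 1 clause(s); 0 remain; assigned so far: [2, 4, 5, 6]

Answer: 0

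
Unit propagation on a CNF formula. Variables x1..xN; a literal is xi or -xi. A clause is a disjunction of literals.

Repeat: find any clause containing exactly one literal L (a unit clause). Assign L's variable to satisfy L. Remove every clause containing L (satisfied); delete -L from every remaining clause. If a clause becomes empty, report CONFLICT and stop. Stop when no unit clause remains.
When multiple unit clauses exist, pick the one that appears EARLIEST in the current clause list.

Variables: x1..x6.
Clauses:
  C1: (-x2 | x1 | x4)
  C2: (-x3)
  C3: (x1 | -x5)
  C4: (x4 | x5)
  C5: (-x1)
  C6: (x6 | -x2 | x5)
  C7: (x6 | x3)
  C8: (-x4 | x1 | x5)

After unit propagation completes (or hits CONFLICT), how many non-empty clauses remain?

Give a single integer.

Answer: 2

Derivation:
unit clause [-3] forces x3=F; simplify:
  drop 3 from [6, 3] -> [6]
  satisfied 1 clause(s); 7 remain; assigned so far: [3]
unit clause [-1] forces x1=F; simplify:
  drop 1 from [-2, 1, 4] -> [-2, 4]
  drop 1 from [1, -5] -> [-5]
  drop 1 from [-4, 1, 5] -> [-4, 5]
  satisfied 1 clause(s); 6 remain; assigned so far: [1, 3]
unit clause [-5] forces x5=F; simplify:
  drop 5 from [4, 5] -> [4]
  drop 5 from [6, -2, 5] -> [6, -2]
  drop 5 from [-4, 5] -> [-4]
  satisfied 1 clause(s); 5 remain; assigned so far: [1, 3, 5]
unit clause [4] forces x4=T; simplify:
  drop -4 from [-4] -> [] (empty!)
  satisfied 2 clause(s); 3 remain; assigned so far: [1, 3, 4, 5]
CONFLICT (empty clause)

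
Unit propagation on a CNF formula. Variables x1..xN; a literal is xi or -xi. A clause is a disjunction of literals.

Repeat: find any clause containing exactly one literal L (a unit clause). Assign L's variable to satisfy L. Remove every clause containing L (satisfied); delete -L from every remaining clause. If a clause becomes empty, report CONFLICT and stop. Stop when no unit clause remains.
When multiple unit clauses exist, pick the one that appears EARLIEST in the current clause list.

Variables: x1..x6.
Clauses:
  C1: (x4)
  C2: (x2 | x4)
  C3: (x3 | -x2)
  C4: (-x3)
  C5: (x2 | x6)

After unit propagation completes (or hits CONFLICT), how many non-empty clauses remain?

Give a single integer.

Answer: 0

Derivation:
unit clause [4] forces x4=T; simplify:
  satisfied 2 clause(s); 3 remain; assigned so far: [4]
unit clause [-3] forces x3=F; simplify:
  drop 3 from [3, -2] -> [-2]
  satisfied 1 clause(s); 2 remain; assigned so far: [3, 4]
unit clause [-2] forces x2=F; simplify:
  drop 2 from [2, 6] -> [6]
  satisfied 1 clause(s); 1 remain; assigned so far: [2, 3, 4]
unit clause [6] forces x6=T; simplify:
  satisfied 1 clause(s); 0 remain; assigned so far: [2, 3, 4, 6]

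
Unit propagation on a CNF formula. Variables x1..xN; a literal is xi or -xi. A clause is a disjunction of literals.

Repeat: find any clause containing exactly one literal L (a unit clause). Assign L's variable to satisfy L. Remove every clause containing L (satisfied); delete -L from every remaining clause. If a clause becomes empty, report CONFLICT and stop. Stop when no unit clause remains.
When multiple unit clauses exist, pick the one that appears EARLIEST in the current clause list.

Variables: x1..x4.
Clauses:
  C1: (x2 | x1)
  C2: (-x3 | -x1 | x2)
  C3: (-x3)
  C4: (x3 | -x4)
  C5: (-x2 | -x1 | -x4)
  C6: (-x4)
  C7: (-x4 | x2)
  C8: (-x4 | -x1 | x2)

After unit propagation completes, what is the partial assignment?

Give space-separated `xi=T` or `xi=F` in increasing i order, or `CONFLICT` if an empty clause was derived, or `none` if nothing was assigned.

Answer: x3=F x4=F

Derivation:
unit clause [-3] forces x3=F; simplify:
  drop 3 from [3, -4] -> [-4]
  satisfied 2 clause(s); 6 remain; assigned so far: [3]
unit clause [-4] forces x4=F; simplify:
  satisfied 5 clause(s); 1 remain; assigned so far: [3, 4]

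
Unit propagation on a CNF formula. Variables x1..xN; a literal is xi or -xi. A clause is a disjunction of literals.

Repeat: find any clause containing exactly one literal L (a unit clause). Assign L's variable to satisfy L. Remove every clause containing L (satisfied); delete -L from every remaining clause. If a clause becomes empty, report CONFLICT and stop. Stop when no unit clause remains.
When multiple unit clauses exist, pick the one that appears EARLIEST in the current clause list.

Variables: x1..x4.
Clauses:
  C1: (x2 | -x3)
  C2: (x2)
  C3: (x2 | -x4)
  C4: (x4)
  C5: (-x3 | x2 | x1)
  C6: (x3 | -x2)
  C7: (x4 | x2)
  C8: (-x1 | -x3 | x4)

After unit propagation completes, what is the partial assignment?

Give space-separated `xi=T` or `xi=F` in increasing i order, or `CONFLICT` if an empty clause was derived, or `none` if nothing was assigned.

unit clause [2] forces x2=T; simplify:
  drop -2 from [3, -2] -> [3]
  satisfied 5 clause(s); 3 remain; assigned so far: [2]
unit clause [4] forces x4=T; simplify:
  satisfied 2 clause(s); 1 remain; assigned so far: [2, 4]
unit clause [3] forces x3=T; simplify:
  satisfied 1 clause(s); 0 remain; assigned so far: [2, 3, 4]

Answer: x2=T x3=T x4=T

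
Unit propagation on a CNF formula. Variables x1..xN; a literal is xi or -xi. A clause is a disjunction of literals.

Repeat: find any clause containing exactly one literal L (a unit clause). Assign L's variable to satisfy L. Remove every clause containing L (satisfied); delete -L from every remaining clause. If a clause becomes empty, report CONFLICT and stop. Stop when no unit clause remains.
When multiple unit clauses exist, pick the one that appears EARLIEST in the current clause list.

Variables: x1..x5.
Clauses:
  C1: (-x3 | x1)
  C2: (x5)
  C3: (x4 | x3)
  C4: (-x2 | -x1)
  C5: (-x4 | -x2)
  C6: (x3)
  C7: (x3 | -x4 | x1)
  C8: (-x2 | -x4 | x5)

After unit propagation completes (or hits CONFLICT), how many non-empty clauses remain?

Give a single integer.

unit clause [5] forces x5=T; simplify:
  satisfied 2 clause(s); 6 remain; assigned so far: [5]
unit clause [3] forces x3=T; simplify:
  drop -3 from [-3, 1] -> [1]
  satisfied 3 clause(s); 3 remain; assigned so far: [3, 5]
unit clause [1] forces x1=T; simplify:
  drop -1 from [-2, -1] -> [-2]
  satisfied 1 clause(s); 2 remain; assigned so far: [1, 3, 5]
unit clause [-2] forces x2=F; simplify:
  satisfied 2 clause(s); 0 remain; assigned so far: [1, 2, 3, 5]

Answer: 0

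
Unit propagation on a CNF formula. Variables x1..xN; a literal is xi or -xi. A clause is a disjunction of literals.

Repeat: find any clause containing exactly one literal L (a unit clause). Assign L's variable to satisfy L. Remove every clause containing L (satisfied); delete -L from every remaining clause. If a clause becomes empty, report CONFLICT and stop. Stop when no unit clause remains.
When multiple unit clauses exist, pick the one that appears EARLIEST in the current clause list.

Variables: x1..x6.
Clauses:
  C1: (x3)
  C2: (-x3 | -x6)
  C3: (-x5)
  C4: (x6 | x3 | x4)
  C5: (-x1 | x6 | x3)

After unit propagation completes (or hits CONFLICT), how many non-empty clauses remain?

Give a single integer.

Answer: 0

Derivation:
unit clause [3] forces x3=T; simplify:
  drop -3 from [-3, -6] -> [-6]
  satisfied 3 clause(s); 2 remain; assigned so far: [3]
unit clause [-6] forces x6=F; simplify:
  satisfied 1 clause(s); 1 remain; assigned so far: [3, 6]
unit clause [-5] forces x5=F; simplify:
  satisfied 1 clause(s); 0 remain; assigned so far: [3, 5, 6]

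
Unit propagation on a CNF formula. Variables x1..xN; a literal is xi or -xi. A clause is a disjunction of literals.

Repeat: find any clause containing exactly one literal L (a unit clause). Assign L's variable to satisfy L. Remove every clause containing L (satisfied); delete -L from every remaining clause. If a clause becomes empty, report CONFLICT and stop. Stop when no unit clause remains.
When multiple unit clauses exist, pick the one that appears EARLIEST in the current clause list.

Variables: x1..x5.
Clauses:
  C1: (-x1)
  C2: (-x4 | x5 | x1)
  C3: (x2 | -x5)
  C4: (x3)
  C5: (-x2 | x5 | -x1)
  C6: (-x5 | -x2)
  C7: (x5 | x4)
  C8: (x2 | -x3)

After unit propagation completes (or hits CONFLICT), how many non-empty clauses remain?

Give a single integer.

Answer: 0

Derivation:
unit clause [-1] forces x1=F; simplify:
  drop 1 from [-4, 5, 1] -> [-4, 5]
  satisfied 2 clause(s); 6 remain; assigned so far: [1]
unit clause [3] forces x3=T; simplify:
  drop -3 from [2, -3] -> [2]
  satisfied 1 clause(s); 5 remain; assigned so far: [1, 3]
unit clause [2] forces x2=T; simplify:
  drop -2 from [-5, -2] -> [-5]
  satisfied 2 clause(s); 3 remain; assigned so far: [1, 2, 3]
unit clause [-5] forces x5=F; simplify:
  drop 5 from [-4, 5] -> [-4]
  drop 5 from [5, 4] -> [4]
  satisfied 1 clause(s); 2 remain; assigned so far: [1, 2, 3, 5]
unit clause [-4] forces x4=F; simplify:
  drop 4 from [4] -> [] (empty!)
  satisfied 1 clause(s); 1 remain; assigned so far: [1, 2, 3, 4, 5]
CONFLICT (empty clause)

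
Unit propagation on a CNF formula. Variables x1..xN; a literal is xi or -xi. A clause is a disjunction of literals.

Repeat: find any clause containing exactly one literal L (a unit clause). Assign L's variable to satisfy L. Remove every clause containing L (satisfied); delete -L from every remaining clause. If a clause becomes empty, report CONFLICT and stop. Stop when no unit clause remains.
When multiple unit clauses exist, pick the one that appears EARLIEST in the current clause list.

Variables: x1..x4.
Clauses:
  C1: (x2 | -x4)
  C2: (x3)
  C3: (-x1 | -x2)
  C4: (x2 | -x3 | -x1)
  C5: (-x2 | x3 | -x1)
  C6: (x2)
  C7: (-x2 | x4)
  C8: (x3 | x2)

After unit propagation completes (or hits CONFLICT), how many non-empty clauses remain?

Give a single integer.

Answer: 0

Derivation:
unit clause [3] forces x3=T; simplify:
  drop -3 from [2, -3, -1] -> [2, -1]
  satisfied 3 clause(s); 5 remain; assigned so far: [3]
unit clause [2] forces x2=T; simplify:
  drop -2 from [-1, -2] -> [-1]
  drop -2 from [-2, 4] -> [4]
  satisfied 3 clause(s); 2 remain; assigned so far: [2, 3]
unit clause [-1] forces x1=F; simplify:
  satisfied 1 clause(s); 1 remain; assigned so far: [1, 2, 3]
unit clause [4] forces x4=T; simplify:
  satisfied 1 clause(s); 0 remain; assigned so far: [1, 2, 3, 4]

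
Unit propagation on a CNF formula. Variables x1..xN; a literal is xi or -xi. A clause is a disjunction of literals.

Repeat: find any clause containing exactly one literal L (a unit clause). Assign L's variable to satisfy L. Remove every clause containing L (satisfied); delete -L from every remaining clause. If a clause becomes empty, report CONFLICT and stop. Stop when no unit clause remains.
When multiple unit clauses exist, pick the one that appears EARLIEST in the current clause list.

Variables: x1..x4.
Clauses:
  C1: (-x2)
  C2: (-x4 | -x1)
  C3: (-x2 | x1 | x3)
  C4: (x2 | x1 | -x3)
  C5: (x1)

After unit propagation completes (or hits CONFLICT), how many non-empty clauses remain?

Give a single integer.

Answer: 0

Derivation:
unit clause [-2] forces x2=F; simplify:
  drop 2 from [2, 1, -3] -> [1, -3]
  satisfied 2 clause(s); 3 remain; assigned so far: [2]
unit clause [1] forces x1=T; simplify:
  drop -1 from [-4, -1] -> [-4]
  satisfied 2 clause(s); 1 remain; assigned so far: [1, 2]
unit clause [-4] forces x4=F; simplify:
  satisfied 1 clause(s); 0 remain; assigned so far: [1, 2, 4]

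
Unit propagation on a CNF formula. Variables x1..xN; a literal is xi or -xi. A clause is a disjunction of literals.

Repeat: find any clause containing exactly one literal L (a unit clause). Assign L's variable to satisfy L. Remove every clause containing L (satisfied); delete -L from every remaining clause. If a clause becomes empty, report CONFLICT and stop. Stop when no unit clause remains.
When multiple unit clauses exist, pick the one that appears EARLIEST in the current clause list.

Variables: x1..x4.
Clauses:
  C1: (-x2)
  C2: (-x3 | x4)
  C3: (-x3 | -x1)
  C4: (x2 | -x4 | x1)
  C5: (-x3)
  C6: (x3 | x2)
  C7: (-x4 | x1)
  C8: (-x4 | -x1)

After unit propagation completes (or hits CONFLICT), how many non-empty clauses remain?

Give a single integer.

unit clause [-2] forces x2=F; simplify:
  drop 2 from [2, -4, 1] -> [-4, 1]
  drop 2 from [3, 2] -> [3]
  satisfied 1 clause(s); 7 remain; assigned so far: [2]
unit clause [-3] forces x3=F; simplify:
  drop 3 from [3] -> [] (empty!)
  satisfied 3 clause(s); 4 remain; assigned so far: [2, 3]
CONFLICT (empty clause)

Answer: 3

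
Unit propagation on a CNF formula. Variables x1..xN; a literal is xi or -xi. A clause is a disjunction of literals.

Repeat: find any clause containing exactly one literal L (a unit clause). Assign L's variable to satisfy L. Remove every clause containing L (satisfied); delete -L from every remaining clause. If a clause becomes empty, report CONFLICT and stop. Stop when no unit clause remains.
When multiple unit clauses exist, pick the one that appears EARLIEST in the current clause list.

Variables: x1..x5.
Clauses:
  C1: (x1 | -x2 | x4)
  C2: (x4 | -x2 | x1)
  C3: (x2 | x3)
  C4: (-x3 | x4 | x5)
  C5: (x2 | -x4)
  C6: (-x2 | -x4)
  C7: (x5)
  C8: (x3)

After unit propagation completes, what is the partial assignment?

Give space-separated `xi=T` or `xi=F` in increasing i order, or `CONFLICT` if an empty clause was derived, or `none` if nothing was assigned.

Answer: x3=T x5=T

Derivation:
unit clause [5] forces x5=T; simplify:
  satisfied 2 clause(s); 6 remain; assigned so far: [5]
unit clause [3] forces x3=T; simplify:
  satisfied 2 clause(s); 4 remain; assigned so far: [3, 5]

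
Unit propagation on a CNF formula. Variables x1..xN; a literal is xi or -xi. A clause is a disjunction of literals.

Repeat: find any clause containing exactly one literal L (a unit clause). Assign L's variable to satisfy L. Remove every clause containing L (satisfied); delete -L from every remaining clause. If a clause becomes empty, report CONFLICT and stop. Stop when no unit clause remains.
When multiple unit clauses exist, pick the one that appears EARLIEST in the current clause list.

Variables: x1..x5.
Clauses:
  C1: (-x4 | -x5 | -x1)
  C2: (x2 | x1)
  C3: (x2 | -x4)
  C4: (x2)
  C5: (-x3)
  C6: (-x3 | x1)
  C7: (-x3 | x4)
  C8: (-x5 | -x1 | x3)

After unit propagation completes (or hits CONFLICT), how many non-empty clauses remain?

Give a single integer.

Answer: 2

Derivation:
unit clause [2] forces x2=T; simplify:
  satisfied 3 clause(s); 5 remain; assigned so far: [2]
unit clause [-3] forces x3=F; simplify:
  drop 3 from [-5, -1, 3] -> [-5, -1]
  satisfied 3 clause(s); 2 remain; assigned so far: [2, 3]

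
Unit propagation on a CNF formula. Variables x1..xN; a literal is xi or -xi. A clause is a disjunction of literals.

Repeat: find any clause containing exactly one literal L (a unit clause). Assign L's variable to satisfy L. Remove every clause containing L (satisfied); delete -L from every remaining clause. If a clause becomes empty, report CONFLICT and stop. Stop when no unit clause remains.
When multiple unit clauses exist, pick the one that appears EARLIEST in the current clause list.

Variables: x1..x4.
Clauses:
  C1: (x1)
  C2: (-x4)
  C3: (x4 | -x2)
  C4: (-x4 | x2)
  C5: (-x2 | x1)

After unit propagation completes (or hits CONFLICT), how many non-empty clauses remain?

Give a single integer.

Answer: 0

Derivation:
unit clause [1] forces x1=T; simplify:
  satisfied 2 clause(s); 3 remain; assigned so far: [1]
unit clause [-4] forces x4=F; simplify:
  drop 4 from [4, -2] -> [-2]
  satisfied 2 clause(s); 1 remain; assigned so far: [1, 4]
unit clause [-2] forces x2=F; simplify:
  satisfied 1 clause(s); 0 remain; assigned so far: [1, 2, 4]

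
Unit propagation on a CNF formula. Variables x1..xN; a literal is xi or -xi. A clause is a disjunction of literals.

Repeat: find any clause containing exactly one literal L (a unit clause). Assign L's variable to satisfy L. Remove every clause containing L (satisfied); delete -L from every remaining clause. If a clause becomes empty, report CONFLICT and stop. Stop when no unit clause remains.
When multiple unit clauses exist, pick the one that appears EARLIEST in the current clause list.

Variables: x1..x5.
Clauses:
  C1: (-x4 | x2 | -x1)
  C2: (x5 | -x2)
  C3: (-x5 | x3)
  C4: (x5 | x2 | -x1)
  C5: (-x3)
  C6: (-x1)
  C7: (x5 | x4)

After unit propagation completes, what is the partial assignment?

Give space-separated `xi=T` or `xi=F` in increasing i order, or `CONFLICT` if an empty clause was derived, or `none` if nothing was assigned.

Answer: x1=F x2=F x3=F x4=T x5=F

Derivation:
unit clause [-3] forces x3=F; simplify:
  drop 3 from [-5, 3] -> [-5]
  satisfied 1 clause(s); 6 remain; assigned so far: [3]
unit clause [-5] forces x5=F; simplify:
  drop 5 from [5, -2] -> [-2]
  drop 5 from [5, 2, -1] -> [2, -1]
  drop 5 from [5, 4] -> [4]
  satisfied 1 clause(s); 5 remain; assigned so far: [3, 5]
unit clause [-2] forces x2=F; simplify:
  drop 2 from [-4, 2, -1] -> [-4, -1]
  drop 2 from [2, -1] -> [-1]
  satisfied 1 clause(s); 4 remain; assigned so far: [2, 3, 5]
unit clause [-1] forces x1=F; simplify:
  satisfied 3 clause(s); 1 remain; assigned so far: [1, 2, 3, 5]
unit clause [4] forces x4=T; simplify:
  satisfied 1 clause(s); 0 remain; assigned so far: [1, 2, 3, 4, 5]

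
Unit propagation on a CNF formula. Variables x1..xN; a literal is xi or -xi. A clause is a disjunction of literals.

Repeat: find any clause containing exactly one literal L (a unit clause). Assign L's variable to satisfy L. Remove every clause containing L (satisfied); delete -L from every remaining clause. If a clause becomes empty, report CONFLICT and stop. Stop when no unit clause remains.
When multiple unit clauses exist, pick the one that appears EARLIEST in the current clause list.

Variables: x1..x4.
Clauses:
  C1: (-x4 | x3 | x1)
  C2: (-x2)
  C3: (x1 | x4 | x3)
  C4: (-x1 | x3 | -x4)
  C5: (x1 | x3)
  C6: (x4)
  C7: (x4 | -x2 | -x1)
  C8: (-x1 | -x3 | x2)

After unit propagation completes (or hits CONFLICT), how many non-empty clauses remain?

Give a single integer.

unit clause [-2] forces x2=F; simplify:
  drop 2 from [-1, -3, 2] -> [-1, -3]
  satisfied 2 clause(s); 6 remain; assigned so far: [2]
unit clause [4] forces x4=T; simplify:
  drop -4 from [-4, 3, 1] -> [3, 1]
  drop -4 from [-1, 3, -4] -> [-1, 3]
  satisfied 2 clause(s); 4 remain; assigned so far: [2, 4]

Answer: 4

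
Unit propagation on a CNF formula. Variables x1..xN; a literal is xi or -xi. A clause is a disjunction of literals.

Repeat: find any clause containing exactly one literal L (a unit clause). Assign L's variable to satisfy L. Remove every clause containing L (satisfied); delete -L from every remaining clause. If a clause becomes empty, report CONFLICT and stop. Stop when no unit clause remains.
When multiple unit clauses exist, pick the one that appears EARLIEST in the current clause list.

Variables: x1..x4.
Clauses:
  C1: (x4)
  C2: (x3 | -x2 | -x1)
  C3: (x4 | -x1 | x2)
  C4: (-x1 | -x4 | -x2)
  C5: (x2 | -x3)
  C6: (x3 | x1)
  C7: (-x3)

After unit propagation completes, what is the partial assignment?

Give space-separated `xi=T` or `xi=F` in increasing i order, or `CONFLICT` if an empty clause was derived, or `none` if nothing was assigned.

Answer: x1=T x2=F x3=F x4=T

Derivation:
unit clause [4] forces x4=T; simplify:
  drop -4 from [-1, -4, -2] -> [-1, -2]
  satisfied 2 clause(s); 5 remain; assigned so far: [4]
unit clause [-3] forces x3=F; simplify:
  drop 3 from [3, -2, -1] -> [-2, -1]
  drop 3 from [3, 1] -> [1]
  satisfied 2 clause(s); 3 remain; assigned so far: [3, 4]
unit clause [1] forces x1=T; simplify:
  drop -1 from [-2, -1] -> [-2]
  drop -1 from [-1, -2] -> [-2]
  satisfied 1 clause(s); 2 remain; assigned so far: [1, 3, 4]
unit clause [-2] forces x2=F; simplify:
  satisfied 2 clause(s); 0 remain; assigned so far: [1, 2, 3, 4]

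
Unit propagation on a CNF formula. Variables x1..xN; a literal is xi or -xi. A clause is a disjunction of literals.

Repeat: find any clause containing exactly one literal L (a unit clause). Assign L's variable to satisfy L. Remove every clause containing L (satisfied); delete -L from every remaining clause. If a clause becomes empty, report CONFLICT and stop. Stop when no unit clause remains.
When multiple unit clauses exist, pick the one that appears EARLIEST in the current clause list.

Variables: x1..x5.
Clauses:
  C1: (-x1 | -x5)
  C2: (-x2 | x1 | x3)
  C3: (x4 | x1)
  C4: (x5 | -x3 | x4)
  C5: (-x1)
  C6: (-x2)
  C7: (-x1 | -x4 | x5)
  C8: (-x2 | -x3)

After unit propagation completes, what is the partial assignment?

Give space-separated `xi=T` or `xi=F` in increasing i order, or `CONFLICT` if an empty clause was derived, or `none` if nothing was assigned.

unit clause [-1] forces x1=F; simplify:
  drop 1 from [-2, 1, 3] -> [-2, 3]
  drop 1 from [4, 1] -> [4]
  satisfied 3 clause(s); 5 remain; assigned so far: [1]
unit clause [4] forces x4=T; simplify:
  satisfied 2 clause(s); 3 remain; assigned so far: [1, 4]
unit clause [-2] forces x2=F; simplify:
  satisfied 3 clause(s); 0 remain; assigned so far: [1, 2, 4]

Answer: x1=F x2=F x4=T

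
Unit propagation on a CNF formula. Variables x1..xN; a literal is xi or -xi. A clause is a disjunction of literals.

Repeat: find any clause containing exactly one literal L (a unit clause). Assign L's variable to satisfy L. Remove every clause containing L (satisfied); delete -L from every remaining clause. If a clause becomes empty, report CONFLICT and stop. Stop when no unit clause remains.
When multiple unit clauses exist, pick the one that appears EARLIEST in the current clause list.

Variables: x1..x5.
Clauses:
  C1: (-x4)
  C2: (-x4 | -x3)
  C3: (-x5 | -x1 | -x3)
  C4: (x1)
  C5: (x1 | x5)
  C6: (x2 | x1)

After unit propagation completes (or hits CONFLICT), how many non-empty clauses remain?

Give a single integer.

Answer: 1

Derivation:
unit clause [-4] forces x4=F; simplify:
  satisfied 2 clause(s); 4 remain; assigned so far: [4]
unit clause [1] forces x1=T; simplify:
  drop -1 from [-5, -1, -3] -> [-5, -3]
  satisfied 3 clause(s); 1 remain; assigned so far: [1, 4]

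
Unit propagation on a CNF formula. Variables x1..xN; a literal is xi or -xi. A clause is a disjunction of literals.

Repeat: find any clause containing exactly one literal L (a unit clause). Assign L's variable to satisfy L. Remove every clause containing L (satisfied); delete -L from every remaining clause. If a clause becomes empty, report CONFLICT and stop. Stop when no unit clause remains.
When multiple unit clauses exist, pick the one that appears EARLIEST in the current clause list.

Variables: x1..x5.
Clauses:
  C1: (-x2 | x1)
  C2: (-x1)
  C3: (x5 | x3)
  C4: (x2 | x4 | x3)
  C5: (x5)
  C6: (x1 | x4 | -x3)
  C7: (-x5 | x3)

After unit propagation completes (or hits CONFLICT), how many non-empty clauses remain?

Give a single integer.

Answer: 0

Derivation:
unit clause [-1] forces x1=F; simplify:
  drop 1 from [-2, 1] -> [-2]
  drop 1 from [1, 4, -3] -> [4, -3]
  satisfied 1 clause(s); 6 remain; assigned so far: [1]
unit clause [-2] forces x2=F; simplify:
  drop 2 from [2, 4, 3] -> [4, 3]
  satisfied 1 clause(s); 5 remain; assigned so far: [1, 2]
unit clause [5] forces x5=T; simplify:
  drop -5 from [-5, 3] -> [3]
  satisfied 2 clause(s); 3 remain; assigned so far: [1, 2, 5]
unit clause [3] forces x3=T; simplify:
  drop -3 from [4, -3] -> [4]
  satisfied 2 clause(s); 1 remain; assigned so far: [1, 2, 3, 5]
unit clause [4] forces x4=T; simplify:
  satisfied 1 clause(s); 0 remain; assigned so far: [1, 2, 3, 4, 5]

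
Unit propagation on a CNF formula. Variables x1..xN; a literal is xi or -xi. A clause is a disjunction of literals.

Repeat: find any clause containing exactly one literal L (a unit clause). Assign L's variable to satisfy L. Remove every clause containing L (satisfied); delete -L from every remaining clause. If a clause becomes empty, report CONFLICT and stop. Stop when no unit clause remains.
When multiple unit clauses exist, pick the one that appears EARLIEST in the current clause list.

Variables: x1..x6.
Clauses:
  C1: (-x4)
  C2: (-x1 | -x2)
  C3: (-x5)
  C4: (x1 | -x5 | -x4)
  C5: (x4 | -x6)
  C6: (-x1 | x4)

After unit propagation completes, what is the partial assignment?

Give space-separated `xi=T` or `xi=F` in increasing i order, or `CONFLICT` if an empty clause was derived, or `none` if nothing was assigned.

Answer: x1=F x4=F x5=F x6=F

Derivation:
unit clause [-4] forces x4=F; simplify:
  drop 4 from [4, -6] -> [-6]
  drop 4 from [-1, 4] -> [-1]
  satisfied 2 clause(s); 4 remain; assigned so far: [4]
unit clause [-5] forces x5=F; simplify:
  satisfied 1 clause(s); 3 remain; assigned so far: [4, 5]
unit clause [-6] forces x6=F; simplify:
  satisfied 1 clause(s); 2 remain; assigned so far: [4, 5, 6]
unit clause [-1] forces x1=F; simplify:
  satisfied 2 clause(s); 0 remain; assigned so far: [1, 4, 5, 6]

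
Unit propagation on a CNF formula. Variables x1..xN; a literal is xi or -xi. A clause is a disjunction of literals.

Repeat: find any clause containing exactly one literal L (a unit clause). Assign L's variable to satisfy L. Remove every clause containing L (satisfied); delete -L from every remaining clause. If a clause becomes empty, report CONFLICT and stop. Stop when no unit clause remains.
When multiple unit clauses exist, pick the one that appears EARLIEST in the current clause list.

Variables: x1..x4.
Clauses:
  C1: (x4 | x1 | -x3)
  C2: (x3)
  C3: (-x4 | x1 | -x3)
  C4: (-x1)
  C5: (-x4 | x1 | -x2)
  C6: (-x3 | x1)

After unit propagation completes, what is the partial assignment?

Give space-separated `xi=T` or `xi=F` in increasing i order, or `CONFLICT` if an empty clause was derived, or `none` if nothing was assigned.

unit clause [3] forces x3=T; simplify:
  drop -3 from [4, 1, -3] -> [4, 1]
  drop -3 from [-4, 1, -3] -> [-4, 1]
  drop -3 from [-3, 1] -> [1]
  satisfied 1 clause(s); 5 remain; assigned so far: [3]
unit clause [-1] forces x1=F; simplify:
  drop 1 from [4, 1] -> [4]
  drop 1 from [-4, 1] -> [-4]
  drop 1 from [-4, 1, -2] -> [-4, -2]
  drop 1 from [1] -> [] (empty!)
  satisfied 1 clause(s); 4 remain; assigned so far: [1, 3]
CONFLICT (empty clause)

Answer: CONFLICT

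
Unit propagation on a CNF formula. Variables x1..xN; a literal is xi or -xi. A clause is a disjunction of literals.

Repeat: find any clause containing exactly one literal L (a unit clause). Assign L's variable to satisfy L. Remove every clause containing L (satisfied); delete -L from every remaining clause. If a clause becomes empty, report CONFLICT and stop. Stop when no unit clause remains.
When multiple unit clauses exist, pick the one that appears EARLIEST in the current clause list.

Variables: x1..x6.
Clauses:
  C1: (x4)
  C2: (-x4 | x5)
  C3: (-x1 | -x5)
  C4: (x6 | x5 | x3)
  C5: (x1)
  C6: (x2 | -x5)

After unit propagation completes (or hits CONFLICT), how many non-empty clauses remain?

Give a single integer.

unit clause [4] forces x4=T; simplify:
  drop -4 from [-4, 5] -> [5]
  satisfied 1 clause(s); 5 remain; assigned so far: [4]
unit clause [5] forces x5=T; simplify:
  drop -5 from [-1, -5] -> [-1]
  drop -5 from [2, -5] -> [2]
  satisfied 2 clause(s); 3 remain; assigned so far: [4, 5]
unit clause [-1] forces x1=F; simplify:
  drop 1 from [1] -> [] (empty!)
  satisfied 1 clause(s); 2 remain; assigned so far: [1, 4, 5]
CONFLICT (empty clause)

Answer: 1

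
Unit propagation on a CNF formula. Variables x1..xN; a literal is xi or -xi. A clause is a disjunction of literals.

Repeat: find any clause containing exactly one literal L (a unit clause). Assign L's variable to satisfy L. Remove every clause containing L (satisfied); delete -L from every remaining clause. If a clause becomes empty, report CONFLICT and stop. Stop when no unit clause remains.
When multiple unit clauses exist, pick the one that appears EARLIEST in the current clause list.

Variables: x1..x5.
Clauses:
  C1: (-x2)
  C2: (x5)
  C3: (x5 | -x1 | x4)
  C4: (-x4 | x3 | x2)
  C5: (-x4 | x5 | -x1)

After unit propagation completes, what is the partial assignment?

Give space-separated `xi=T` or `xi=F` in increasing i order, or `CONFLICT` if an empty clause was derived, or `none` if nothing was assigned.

Answer: x2=F x5=T

Derivation:
unit clause [-2] forces x2=F; simplify:
  drop 2 from [-4, 3, 2] -> [-4, 3]
  satisfied 1 clause(s); 4 remain; assigned so far: [2]
unit clause [5] forces x5=T; simplify:
  satisfied 3 clause(s); 1 remain; assigned so far: [2, 5]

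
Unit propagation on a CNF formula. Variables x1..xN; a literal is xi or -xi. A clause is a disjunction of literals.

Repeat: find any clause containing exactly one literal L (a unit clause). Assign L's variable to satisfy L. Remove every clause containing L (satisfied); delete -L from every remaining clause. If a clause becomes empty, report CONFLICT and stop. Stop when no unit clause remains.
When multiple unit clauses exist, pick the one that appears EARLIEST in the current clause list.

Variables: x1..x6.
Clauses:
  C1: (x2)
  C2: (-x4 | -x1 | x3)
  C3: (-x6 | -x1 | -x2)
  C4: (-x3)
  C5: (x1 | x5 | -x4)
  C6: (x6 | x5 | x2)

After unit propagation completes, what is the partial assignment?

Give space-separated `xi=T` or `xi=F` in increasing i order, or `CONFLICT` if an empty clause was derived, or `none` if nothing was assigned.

unit clause [2] forces x2=T; simplify:
  drop -2 from [-6, -1, -2] -> [-6, -1]
  satisfied 2 clause(s); 4 remain; assigned so far: [2]
unit clause [-3] forces x3=F; simplify:
  drop 3 from [-4, -1, 3] -> [-4, -1]
  satisfied 1 clause(s); 3 remain; assigned so far: [2, 3]

Answer: x2=T x3=F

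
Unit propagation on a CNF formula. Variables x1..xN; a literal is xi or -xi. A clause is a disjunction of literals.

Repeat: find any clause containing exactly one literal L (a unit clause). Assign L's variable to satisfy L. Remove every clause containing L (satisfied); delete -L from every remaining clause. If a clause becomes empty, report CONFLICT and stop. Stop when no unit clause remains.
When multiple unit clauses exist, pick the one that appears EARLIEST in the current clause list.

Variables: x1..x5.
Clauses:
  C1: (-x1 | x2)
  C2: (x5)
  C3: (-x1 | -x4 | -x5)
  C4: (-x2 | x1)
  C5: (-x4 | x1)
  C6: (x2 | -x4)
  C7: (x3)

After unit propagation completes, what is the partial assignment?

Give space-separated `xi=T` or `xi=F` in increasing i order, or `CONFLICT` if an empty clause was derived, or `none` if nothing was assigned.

Answer: x3=T x5=T

Derivation:
unit clause [5] forces x5=T; simplify:
  drop -5 from [-1, -4, -5] -> [-1, -4]
  satisfied 1 clause(s); 6 remain; assigned so far: [5]
unit clause [3] forces x3=T; simplify:
  satisfied 1 clause(s); 5 remain; assigned so far: [3, 5]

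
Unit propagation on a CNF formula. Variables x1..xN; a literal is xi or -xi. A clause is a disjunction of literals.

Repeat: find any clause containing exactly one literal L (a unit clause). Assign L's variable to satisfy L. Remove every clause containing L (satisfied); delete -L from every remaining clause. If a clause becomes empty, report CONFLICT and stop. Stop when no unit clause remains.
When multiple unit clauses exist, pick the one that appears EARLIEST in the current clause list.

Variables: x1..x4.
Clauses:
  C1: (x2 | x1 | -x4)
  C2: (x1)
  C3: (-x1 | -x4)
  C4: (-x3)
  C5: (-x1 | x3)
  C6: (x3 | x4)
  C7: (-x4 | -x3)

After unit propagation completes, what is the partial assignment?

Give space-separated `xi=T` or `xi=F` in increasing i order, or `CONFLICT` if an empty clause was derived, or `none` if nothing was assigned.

unit clause [1] forces x1=T; simplify:
  drop -1 from [-1, -4] -> [-4]
  drop -1 from [-1, 3] -> [3]
  satisfied 2 clause(s); 5 remain; assigned so far: [1]
unit clause [-4] forces x4=F; simplify:
  drop 4 from [3, 4] -> [3]
  satisfied 2 clause(s); 3 remain; assigned so far: [1, 4]
unit clause [-3] forces x3=F; simplify:
  drop 3 from [3] -> [] (empty!)
  drop 3 from [3] -> [] (empty!)
  satisfied 1 clause(s); 2 remain; assigned so far: [1, 3, 4]
CONFLICT (empty clause)

Answer: CONFLICT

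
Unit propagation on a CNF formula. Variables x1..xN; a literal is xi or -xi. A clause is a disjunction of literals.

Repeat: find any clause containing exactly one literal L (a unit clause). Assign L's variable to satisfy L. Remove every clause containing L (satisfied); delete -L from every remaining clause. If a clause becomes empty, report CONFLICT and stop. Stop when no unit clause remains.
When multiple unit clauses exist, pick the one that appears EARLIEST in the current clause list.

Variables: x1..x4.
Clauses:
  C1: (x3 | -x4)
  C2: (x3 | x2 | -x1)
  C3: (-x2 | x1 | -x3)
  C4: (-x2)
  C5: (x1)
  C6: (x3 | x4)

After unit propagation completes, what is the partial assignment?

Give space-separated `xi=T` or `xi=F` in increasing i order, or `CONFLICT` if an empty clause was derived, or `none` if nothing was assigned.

unit clause [-2] forces x2=F; simplify:
  drop 2 from [3, 2, -1] -> [3, -1]
  satisfied 2 clause(s); 4 remain; assigned so far: [2]
unit clause [1] forces x1=T; simplify:
  drop -1 from [3, -1] -> [3]
  satisfied 1 clause(s); 3 remain; assigned so far: [1, 2]
unit clause [3] forces x3=T; simplify:
  satisfied 3 clause(s); 0 remain; assigned so far: [1, 2, 3]

Answer: x1=T x2=F x3=T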